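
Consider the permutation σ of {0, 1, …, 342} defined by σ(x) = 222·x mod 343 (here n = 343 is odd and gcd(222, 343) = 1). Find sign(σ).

Trace 113: π^k(113) = [113, 47, 144, 69, 226, 94, 288] for k=0..6.
The orbit structure of x ↦ 222x mod 343: 4 orbits of sizes [294, 42, 6, 1].
Σ(ℓ_i−1) = 343−4 = 339; sign = (−1)^339 = -1.
Check: (222/343) = -1 by Zolotarev.

-1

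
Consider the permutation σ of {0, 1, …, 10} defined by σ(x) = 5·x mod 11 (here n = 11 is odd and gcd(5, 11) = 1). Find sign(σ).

Start at x=5: 5 → 3 → 4 → 9 → 1 → 5 (one orbit).
The orbit structure of x ↦ 5x mod 11: 3 orbits of sizes [5, 5, 1].
11 − 3 = 8 transpositions; sign(π) = (−1)^8 = +1.
Check: (5/11) = +1 by Zolotarev.

+1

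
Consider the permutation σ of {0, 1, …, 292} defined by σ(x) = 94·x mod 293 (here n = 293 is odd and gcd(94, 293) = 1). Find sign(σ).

Start at x=95: 95 → 140 → 268 → 287 → 22 → 17 → 133 → … (one orbit).
5 cycles of lengths [73, 73, 73, 73, 1].
With 5 cycles on 293 points, sign = (−1)^{293−5} = +1.

+1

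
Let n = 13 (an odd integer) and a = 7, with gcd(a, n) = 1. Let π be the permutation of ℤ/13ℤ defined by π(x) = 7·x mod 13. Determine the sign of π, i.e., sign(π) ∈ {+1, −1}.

-1

Orbit of 3 under x↦7x: [3, 8, 4, 2, 1, 7, 10]… (length divides ord_13(7)).
Cycle type of π: 12 + 1; total 2 cycles.
2 cycles on 13: each ℓ→(−1)^(ℓ−1), product (−1)^11 = -1.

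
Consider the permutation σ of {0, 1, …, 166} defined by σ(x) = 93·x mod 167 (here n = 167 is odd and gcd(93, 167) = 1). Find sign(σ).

+1

Trace 87: π^k(87) = [87, 75, 128, 47, 29, 25, 154] for k=0..6.
The orbit structure of x ↦ 93x mod 167: 3 orbits of sizes [83, 83, 1].
167 − 3 = 164 transpositions; sign(π) = (−1)^164 = +1.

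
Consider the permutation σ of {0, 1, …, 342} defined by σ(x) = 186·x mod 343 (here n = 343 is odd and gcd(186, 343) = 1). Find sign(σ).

Trace 214: π^k(214) = [214, 16, 232, 277, 72, 15, 46] for k=0..6.
Cycle lengths of π_186 on ℤ/343ℤ: [147, 147, 21, 21, 3, 3, 1]; 7 cycles in total.
343 − 7 = 336 transpositions; sign(π) = (−1)^336 = +1.

+1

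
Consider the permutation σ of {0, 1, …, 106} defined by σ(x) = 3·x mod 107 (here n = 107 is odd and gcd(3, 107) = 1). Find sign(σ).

+1

Start at x=87: 87 → 47 → 34 → 102 → 92 → 62 → 79 → … (one orbit).
The orbit structure of x ↦ 3x mod 107: 3 orbits of sizes [53, 53, 1].
With 3 cycles on 107 points, sign = (−1)^{107−3} = +1.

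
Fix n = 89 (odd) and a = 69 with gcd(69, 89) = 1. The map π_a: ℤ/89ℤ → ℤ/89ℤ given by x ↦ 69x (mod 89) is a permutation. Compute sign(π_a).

Orbit of 50 under x↦69x: [50, 68, 64, 55, 57, 17, 16]… (length divides ord_89(69)).
Cycle type of π: 44×2 + 1; total 3 cycles.
89 − 3 = 86 transpositions; sign(π) = (−1)^86 = +1.

+1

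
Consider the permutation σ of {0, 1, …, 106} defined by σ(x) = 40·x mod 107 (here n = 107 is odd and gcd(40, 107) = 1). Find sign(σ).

+1

Trace 90: π^k(90) = [90, 69, 85, 83, 3, 13, 92] for k=0..6.
Cycle lengths of π_40 on ℤ/107ℤ: [53, 53, 1]; 3 cycles in total.
107 − 3 = 104 transpositions; sign(π) = (−1)^104 = +1.
Zolotarev: (40|107) = +1, matching the cycle-count sign.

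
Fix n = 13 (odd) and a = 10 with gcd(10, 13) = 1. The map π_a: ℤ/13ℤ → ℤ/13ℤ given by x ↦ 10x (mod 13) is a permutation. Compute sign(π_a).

Trace 12: π^k(12) = [12, 3, 4, 1, 10, 9] for k=0..5.
π_10 has 3 disjoint cycles with lengths [6, 6, 1] on {0,…,12}.
n − c = 13 − 3 = 10; sign = (−1)^10 = +1.
(10|13)_J = +1 (Zolotarev's lemma cross-check).

+1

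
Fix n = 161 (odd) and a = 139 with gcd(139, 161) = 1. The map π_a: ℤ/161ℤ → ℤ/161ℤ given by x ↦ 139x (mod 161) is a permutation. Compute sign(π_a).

-1

Start at x=139: 139 → 1 → 139 (one orbit).
π_139 has 92 disjoint cycles with lengths [2, 2, 2, 2, 2, 2, 2, 2, 2, 2, 2, 2, 2, 2, 2, 2, 2, 2, 2, 2, 2, 2, 2, 2, 2, 2, 2, 2, 2, 2, 2, 2, 2, 2, 2, 2, 2, 2, 2, 2, 2, 2, 2, 2, 2, 2, 2, 2, 2, 2, 2, 2, 2, 2, 2, 2, 2, 2, 2, 2, 2, 2, 2, 2, 2, 2, 2, 2, 2, 1, 1, 1, 1, 1, 1, 1, 1, 1, 1, 1, 1, 1, 1, 1, 1, 1, 1, 1, 1, 1, 1, 1] on {0,…,160}.
92 cycles on 161: each ℓ→(−1)^(ℓ−1), product (−1)^69 = -1.
Zolotarev: (139|161) = -1, matching the cycle-count sign.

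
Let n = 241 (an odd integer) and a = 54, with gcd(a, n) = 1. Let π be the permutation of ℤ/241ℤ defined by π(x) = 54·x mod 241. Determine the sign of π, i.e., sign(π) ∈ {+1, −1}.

+1

Start at x=100: 100 → 98 → 231 → 183 → 1 → 54 → 24 → … (one orbit).
π_54 has 17 disjoint cycles with lengths [15, 15, 15, 15, 15, 15, 15, 15, 15, 15, 15, 15, 15, 15, 15, 15, 1] on {0,…,240}.
sign(π) = (−1)^{n − #cycles} = (−1)^{241−17} = (−1)^224 = +1.
Check: (54/241) = +1 by Zolotarev.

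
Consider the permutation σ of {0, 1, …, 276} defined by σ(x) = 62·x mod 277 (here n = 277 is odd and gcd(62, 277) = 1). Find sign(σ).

Trace 85: π^k(85) = [85, 7, 157, 39, 202, 59, 57] for k=0..6.
π_62 has 3 disjoint cycles with lengths [138, 138, 1] on {0,…,276}.
With 3 cycles on 277 points, sign = (−1)^{277−3} = +1.

+1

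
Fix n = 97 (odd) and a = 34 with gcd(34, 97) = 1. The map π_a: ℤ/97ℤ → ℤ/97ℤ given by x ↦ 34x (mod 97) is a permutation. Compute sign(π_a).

-1

Orbit of 64 under x↦34x: [64, 42, 70, 52, 22, 69, 18]… (length divides ord_97(34)).
π_34 has 4 disjoint cycles with lengths [32, 32, 32, 1] on {0,…,96}.
With 4 cycles on 97 points, sign = (−1)^{97−4} = -1.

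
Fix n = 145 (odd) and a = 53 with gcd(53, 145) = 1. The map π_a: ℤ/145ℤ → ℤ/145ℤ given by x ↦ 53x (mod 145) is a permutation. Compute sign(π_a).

Start at x=7: 7 → 81 → 88 → 24 → 112 → 136 → 103 → … (one orbit).
10 cycles of lengths [28, 28, 28, 28, 7, 7, 7, 7, 4, 1].
n − c = 145 − 10 = 135; sign = (−1)^135 = -1.
Via Zolotarev, sign(π_{53}) = (53|145) = -1.

-1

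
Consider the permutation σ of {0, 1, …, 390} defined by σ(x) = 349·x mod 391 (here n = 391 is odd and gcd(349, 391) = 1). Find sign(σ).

+1

Orbit of 94 under x↦349x: [94, 353, 32, 220, 144, 208, 257]… (length divides ord_391(349)).
9 cycles of lengths [88, 88, 88, 88, 11, 11, 8, 8, 1].
With 9 cycles on 391 points, sign = (−1)^{391−9} = +1.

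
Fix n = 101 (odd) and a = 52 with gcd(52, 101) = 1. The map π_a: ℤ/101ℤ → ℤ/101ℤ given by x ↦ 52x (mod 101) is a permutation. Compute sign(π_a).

+1

Orbit of 78 under x↦52x: [78, 16, 24, 36, 54, 81, 71]… (length divides ord_101(52)).
Decompose π into cycles: lengths [25, 25, 25, 25, 1] (5 cycles, including the fixed point 0).
n − c = 101 − 5 = 96; sign = (−1)^96 = +1.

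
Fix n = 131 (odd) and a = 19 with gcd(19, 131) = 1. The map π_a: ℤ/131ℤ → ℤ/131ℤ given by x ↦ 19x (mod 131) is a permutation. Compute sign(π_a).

-1

Orbit of 107 under x↦19x: [107, 68, 113, 51, 52, 71, 39]… (length divides ord_131(19)).
π_19 has 6 disjoint cycles with lengths [26, 26, 26, 26, 26, 1] on {0,…,130}.
With 6 cycles on 131 points, sign = (−1)^{131−6} = -1.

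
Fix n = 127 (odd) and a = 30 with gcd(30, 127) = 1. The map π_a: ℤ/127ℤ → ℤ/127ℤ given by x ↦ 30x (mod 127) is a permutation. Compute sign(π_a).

Trace 104: π^k(104) = [104, 72, 1, 30, 11, 76, 121] for k=0..6.
π_30 has 3 disjoint cycles with lengths [63, 63, 1] on {0,…,126}.
n − c = 127 − 3 = 124; sign = (−1)^124 = +1.
(30|127)_J = +1 (Zolotarev's lemma cross-check).

+1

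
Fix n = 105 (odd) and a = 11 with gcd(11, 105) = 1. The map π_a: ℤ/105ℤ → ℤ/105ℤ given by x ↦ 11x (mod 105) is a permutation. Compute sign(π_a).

-1

Orbit of 1 under x↦11x: [1, 11, 16, 71, 46, 86]… (length divides ord_105(11)).
Decompose π into cycles: lengths [6, 6, 6, 6, 6, 6, 6, 6, 6, 6, 3, 3, 3, 3, 3, 3, 3, 3, 3, 3, 2, 2, 2, 2, 2, 1, 1, 1, 1, 1] (30 cycles, including the fixed point 0).
105 − 30 = 75 transpositions; sign(π) = (−1)^75 = -1.
Via Zolotarev, sign(π_{11}) = (11|105) = -1.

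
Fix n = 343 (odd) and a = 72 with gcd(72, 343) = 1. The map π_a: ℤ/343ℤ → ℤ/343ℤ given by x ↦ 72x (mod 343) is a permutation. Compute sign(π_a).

+1

Trace 22: π^k(22) = [22, 212, 172, 36, 191, 32, 246] for k=0..6.
π_72 has 7 disjoint cycles with lengths [147, 147, 21, 21, 3, 3, 1] on {0,…,342}.
n − c = 343 − 7 = 336; sign = (−1)^336 = +1.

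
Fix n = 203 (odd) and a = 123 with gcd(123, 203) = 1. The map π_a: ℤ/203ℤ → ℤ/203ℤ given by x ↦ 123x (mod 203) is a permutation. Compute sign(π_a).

Orbit of 16 under x↦123x: [16, 141, 88, 65, 78, 53, 23]… (length divides ord_203(123)).
The orbit structure of x ↦ 123x mod 203: 15 orbits of sizes [21, 21, 21, 21, 21, 21, 21, 21, 7, 7, 7, 7, 3, 3, 1].
sign(π) = (−1)^{n − #cycles} = (−1)^{203−15} = (−1)^188 = +1.
The Jacobi symbol (123|203) = +1 (Zolotarev) agrees.

+1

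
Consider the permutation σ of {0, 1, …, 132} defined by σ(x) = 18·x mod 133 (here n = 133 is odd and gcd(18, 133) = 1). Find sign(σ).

Trace 1: π^k(1) = [1, 18, 58, 113, 39, 37] for k=0..5.
π_18 has 30 disjoint cycles with lengths [6, 6, 6, 6, 6, 6, 6, 6, 6, 6, 6, 6, 6, 6, 6, 6, 6, 6, 3, 3, 2, 2, 2, 2, 2, 2, 2, 2, 2, 1] on {0,…,132}.
Σ(ℓ_i−1) = 133−30 = 103; sign = (−1)^103 = -1.

-1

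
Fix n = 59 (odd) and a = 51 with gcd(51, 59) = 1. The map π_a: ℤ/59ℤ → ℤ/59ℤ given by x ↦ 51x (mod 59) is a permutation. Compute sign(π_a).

+1

Start at x=29: 29 → 4 → 27 → 20 → 17 → 41 → 26 → … (one orbit).
Cycle lengths of π_51 on ℤ/59ℤ: [29, 29, 1]; 3 cycles in total.
3 cycles on 59: each ℓ→(−1)^(ℓ−1), product (−1)^56 = +1.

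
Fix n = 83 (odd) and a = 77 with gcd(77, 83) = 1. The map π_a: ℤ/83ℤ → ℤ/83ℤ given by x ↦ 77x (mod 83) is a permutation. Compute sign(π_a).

+1

Orbit of 12 under x↦77x: [12, 11, 17, 64, 31, 63, 37]… (length divides ord_83(77)).
Decompose π into cycles: lengths [41, 41, 1] (3 cycles, including the fixed point 0).
Σ(ℓ_i−1) = 83−3 = 80; sign = (−1)^80 = +1.
Check: (77/83) = +1 by Zolotarev.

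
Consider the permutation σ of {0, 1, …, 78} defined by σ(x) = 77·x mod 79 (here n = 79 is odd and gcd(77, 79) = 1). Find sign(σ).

Trace 21: π^k(21) = [21, 37, 5, 69, 20, 39, 1] for k=0..6.
Cycle lengths of π_77 on ℤ/79ℤ: [78, 1]; 2 cycles in total.
With 2 cycles on 79 points, sign = (−1)^{79−2} = -1.
(77|79)_J = -1 (Zolotarev's lemma cross-check).

-1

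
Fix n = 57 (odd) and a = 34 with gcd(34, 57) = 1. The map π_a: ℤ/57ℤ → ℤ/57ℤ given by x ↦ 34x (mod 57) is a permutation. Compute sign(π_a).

Orbit of 28 under x↦34x: [28, 40, 49, 13, 43, 37, 4]… (length divides ord_57(34)).
Cycle lengths of π_34 on ℤ/57ℤ: [18, 18, 18, 1, 1, 1]; 6 cycles in total.
57 − 6 = 51 transpositions; sign(π) = (−1)^51 = -1.

-1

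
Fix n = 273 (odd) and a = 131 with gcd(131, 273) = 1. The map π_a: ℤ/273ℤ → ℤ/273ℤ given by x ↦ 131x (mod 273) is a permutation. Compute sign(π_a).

+1

Trace 131: π^k(131) = [131, 235, 209, 79, 248, 1] for k=0..5.
π_131 has 65 disjoint cycles with lengths [6, 6, 6, 6, 6, 6, 6, 6, 6, 6, 6, 6, 6, 6, 6, 6, 6, 6, 6, 6, 6, 6, 6, 6, 6, 6, 6, 6, 6, 6, 6, 6, 6, 6, 6, 6, 6, 6, 6, 2, 2, 2, 2, 2, 2, 2, 2, 2, 2, 2, 2, 2, 1, 1, 1, 1, 1, 1, 1, 1, 1, 1, 1, 1, 1] on {0,…,272}.
Σ(ℓ_i−1) = 273−65 = 208; sign = (−1)^208 = +1.
Check: (131/273) = +1 by Zolotarev.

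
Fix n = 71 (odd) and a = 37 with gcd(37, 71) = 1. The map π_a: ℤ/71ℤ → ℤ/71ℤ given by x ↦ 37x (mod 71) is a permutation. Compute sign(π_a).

Trace 30: π^k(30) = [30, 45, 32, 48, 1, 37, 20] for k=0..6.
Cycle type of π: 7×10 + 1; total 11 cycles.
71 − 11 = 60 transpositions; sign(π) = (−1)^60 = +1.
The Jacobi symbol (37|71) = +1 (Zolotarev) agrees.

+1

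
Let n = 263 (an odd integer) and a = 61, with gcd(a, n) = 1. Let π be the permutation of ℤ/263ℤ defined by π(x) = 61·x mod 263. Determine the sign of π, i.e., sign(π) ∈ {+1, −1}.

Orbit of 151 under x↦61x: [151, 6, 103, 234, 72, 184, 178]… (length divides ord_263(61)).
π_61 has 3 disjoint cycles with lengths [131, 131, 1] on {0,…,262}.
Σ(ℓ_i−1) = 263−3 = 260; sign = (−1)^260 = +1.

+1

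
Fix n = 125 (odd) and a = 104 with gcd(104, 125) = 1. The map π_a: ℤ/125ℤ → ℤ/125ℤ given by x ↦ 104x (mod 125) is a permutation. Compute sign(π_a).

Orbit of 91 under x↦104x: [91, 89, 6, 124, 21, 59, 11]… (length divides ord_125(104)).
The orbit structure of x ↦ 104x mod 125: 7 orbits of sizes [50, 50, 10, 10, 2, 2, 1].
125 − 7 = 118 transpositions; sign(π) = (−1)^118 = +1.

+1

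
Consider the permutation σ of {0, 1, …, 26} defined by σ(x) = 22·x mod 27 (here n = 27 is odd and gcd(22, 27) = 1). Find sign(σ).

+1

Start at x=16: 16 → 1 → 22 → 25 → 10 → 4 → 7 → … (one orbit).
The orbit structure of x ↦ 22x mod 27: 7 orbits of sizes [9, 9, 3, 3, 1, 1, 1].
n − c = 27 − 7 = 20; sign = (−1)^20 = +1.
Check: (22/27) = +1 by Zolotarev.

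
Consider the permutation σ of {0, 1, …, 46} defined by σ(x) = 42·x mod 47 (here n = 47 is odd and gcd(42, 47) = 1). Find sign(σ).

Orbit of 28 under x↦42x: [28, 1, 42, 25, 16, 14, 24]… (length divides ord_47(42)).
Cycle lengths of π_42 on ℤ/47ℤ: [23, 23, 1]; 3 cycles in total.
3 cycles on 47: each ℓ→(−1)^(ℓ−1), product (−1)^44 = +1.

+1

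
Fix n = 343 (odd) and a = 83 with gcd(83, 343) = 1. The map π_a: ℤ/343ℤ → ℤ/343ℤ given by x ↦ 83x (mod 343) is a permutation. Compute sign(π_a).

Trace 169: π^k(169) = [169, 307, 99, 328, 127, 251, 253] for k=0..6.
π_83 has 10 disjoint cycles with lengths [98, 98, 98, 14, 14, 14, 2, 2, 2, 1] on {0,…,342}.
n − c = 343 − 10 = 333; sign = (−1)^333 = -1.
Zolotarev: (83|343) = -1, matching the cycle-count sign.

-1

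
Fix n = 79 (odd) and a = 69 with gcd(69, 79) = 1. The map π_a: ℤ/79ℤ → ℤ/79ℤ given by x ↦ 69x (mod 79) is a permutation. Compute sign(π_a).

-1

Orbit of 15 under x↦69x: [15, 8, 78, 10, 58, 52, 33]… (length divides ord_79(69)).
Cycle type of π: 26×3 + 1; total 4 cycles.
79 − 4 = 75 transpositions; sign(π) = (−1)^75 = -1.
Zolotarev: (69|79) = -1, matching the cycle-count sign.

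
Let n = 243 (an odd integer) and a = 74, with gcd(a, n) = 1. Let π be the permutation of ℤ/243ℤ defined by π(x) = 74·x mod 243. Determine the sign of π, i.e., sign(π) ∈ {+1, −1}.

-1

Orbit of 241 under x↦74x: [241, 95, 226, 200, 220, 242, 169]… (length divides ord_243(74)).
π_74 has 6 disjoint cycles with lengths [162, 54, 18, 6, 2, 1] on {0,…,242}.
6 cycles on 243: each ℓ→(−1)^(ℓ−1), product (−1)^237 = -1.
Via Zolotarev, sign(π_{74}) = (74|243) = -1.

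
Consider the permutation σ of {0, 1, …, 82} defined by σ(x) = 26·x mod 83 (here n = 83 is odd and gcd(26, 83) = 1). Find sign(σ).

+1

Start at x=78: 78 → 36 → 23 → 17 → 27 → 38 → 75 → … (one orbit).
Cycle type of π: 41×2 + 1; total 3 cycles.
83 − 3 = 80 transpositions; sign(π) = (−1)^80 = +1.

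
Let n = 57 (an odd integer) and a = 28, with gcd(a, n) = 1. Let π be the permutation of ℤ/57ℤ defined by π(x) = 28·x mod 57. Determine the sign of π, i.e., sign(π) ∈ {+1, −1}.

Orbit of 4 under x↦28x: [4, 55, 1, 28, 43, 7, 25]… (length divides ord_57(28)).
Cycle type of π: 9×6 + 1×3; total 9 cycles.
9 cycles on 57: each ℓ→(−1)^(ℓ−1), product (−1)^48 = +1.
(28|57)_J = +1 (Zolotarev's lemma cross-check).

+1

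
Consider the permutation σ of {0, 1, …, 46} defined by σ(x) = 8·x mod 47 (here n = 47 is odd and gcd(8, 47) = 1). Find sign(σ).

+1

Trace 34: π^k(34) = [34, 37, 14, 18, 3, 24, 4] for k=0..6.
Cycle lengths of π_8 on ℤ/47ℤ: [23, 23, 1]; 3 cycles in total.
With 3 cycles on 47 points, sign = (−1)^{47−3} = +1.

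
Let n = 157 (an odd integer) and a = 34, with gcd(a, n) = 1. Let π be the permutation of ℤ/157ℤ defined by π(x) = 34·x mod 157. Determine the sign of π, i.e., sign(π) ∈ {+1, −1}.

-1

Start at x=36: 36 → 125 → 11 → 60 → 156 → 123 → 100 → … (one orbit).
Cycle type of π: 156 + 1; total 2 cycles.
sign(π) = (−1)^{n − #cycles} = (−1)^{157−2} = (−1)^155 = -1.
The Jacobi symbol (34|157) = -1 (Zolotarev) agrees.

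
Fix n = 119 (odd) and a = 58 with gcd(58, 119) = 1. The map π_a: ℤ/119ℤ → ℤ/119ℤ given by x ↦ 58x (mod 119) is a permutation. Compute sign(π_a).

-1

Start at x=95: 95 → 36 → 65 → 81 → 57 → 93 → 39 → … (one orbit).
6 cycles of lengths [48, 48, 16, 3, 3, 1].
119 − 6 = 113 transpositions; sign(π) = (−1)^113 = -1.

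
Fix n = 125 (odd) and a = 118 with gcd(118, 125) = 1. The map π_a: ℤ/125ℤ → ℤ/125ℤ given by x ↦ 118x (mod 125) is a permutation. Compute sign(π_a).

Trace 82: π^k(82) = [82, 51, 18, 124, 7, 76, 93] for k=0..6.
π_118 has 12 disjoint cycles with lengths [20, 20, 20, 20, 20, 4, 4, 4, 4, 4, 4, 1] on {0,…,124}.
12 cycles on 125: each ℓ→(−1)^(ℓ−1), product (−1)^113 = -1.
Via Zolotarev, sign(π_{118}) = (118|125) = -1.

-1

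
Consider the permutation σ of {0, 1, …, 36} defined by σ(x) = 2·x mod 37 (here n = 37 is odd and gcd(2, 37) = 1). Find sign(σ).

-1

Trace 33: π^k(33) = [33, 29, 21, 5, 10, 20, 3] for k=0..6.
2 cycles of lengths [36, 1].
37 − 2 = 35 transpositions; sign(π) = (−1)^35 = -1.
The Jacobi symbol (2|37) = -1 (Zolotarev) agrees.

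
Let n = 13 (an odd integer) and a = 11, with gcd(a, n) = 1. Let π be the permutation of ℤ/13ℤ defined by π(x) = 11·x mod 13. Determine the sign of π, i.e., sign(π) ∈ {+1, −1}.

-1

Trace 8: π^k(8) = [8, 10, 6, 1, 11, 4, 5] for k=0..6.
π_11 has 2 disjoint cycles with lengths [12, 1] on {0,…,12}.
13 − 2 = 11 transpositions; sign(π) = (−1)^11 = -1.
Check: (11/13) = -1 by Zolotarev.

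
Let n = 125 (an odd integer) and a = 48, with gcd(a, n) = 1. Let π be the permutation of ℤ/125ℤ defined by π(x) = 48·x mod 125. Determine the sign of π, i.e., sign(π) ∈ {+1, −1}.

-1

Trace 94: π^k(94) = [94, 12, 76, 23, 104, 117, 116] for k=0..6.
π_48 has 4 disjoint cycles with lengths [100, 20, 4, 1] on {0,…,124}.
sign(π) = (−1)^{n − #cycles} = (−1)^{125−4} = (−1)^121 = -1.
Zolotarev: (48|125) = -1, matching the cycle-count sign.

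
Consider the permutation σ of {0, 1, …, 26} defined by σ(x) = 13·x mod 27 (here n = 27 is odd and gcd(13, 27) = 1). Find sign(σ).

Orbit of 25 under x↦13x: [25, 1, 13, 7, 10, 22, 16]… (length divides ord_27(13)).
Cycle lengths of π_13 on ℤ/27ℤ: [9, 9, 3, 3, 1, 1, 1]; 7 cycles in total.
Σ(ℓ_i−1) = 27−7 = 20; sign = (−1)^20 = +1.
Check: (13/27) = +1 by Zolotarev.

+1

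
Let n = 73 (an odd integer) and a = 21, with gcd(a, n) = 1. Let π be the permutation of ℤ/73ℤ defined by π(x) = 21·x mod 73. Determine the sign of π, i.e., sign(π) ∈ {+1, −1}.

Start at x=1: 1 → 21 → 3 → 63 → 9 → 43 → 27 → … (one orbit).
Cycle lengths of π_21 on ℤ/73ℤ: [24, 24, 24, 1]; 4 cycles in total.
sign(π) = (−1)^{n − #cycles} = (−1)^{73−4} = (−1)^69 = -1.

-1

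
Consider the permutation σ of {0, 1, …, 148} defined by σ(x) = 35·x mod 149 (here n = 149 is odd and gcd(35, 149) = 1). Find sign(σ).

Orbit of 33 under x↦35x: [33, 112, 46, 120, 28, 86, 30]… (length divides ord_149(35)).
3 cycles of lengths [74, 74, 1].
Σ(ℓ_i−1) = 149−3 = 146; sign = (−1)^146 = +1.
The Jacobi symbol (35|149) = +1 (Zolotarev) agrees.

+1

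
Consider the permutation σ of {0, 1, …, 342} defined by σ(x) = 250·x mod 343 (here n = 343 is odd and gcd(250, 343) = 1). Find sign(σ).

-1

Orbit of 340 under x↦250x: [340, 279, 121, 66, 36, 82, 263]… (length divides ord_343(250)).
Cycle lengths of π_250 on ℤ/343ℤ: [294, 42, 6, 1]; 4 cycles in total.
Σ(ℓ_i−1) = 343−4 = 339; sign = (−1)^339 = -1.
(250|343)_J = -1 (Zolotarev's lemma cross-check).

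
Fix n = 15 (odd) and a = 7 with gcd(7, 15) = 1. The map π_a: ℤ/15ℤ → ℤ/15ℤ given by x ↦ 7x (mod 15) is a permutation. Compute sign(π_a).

Orbit of 13 under x↦7x: [13, 1, 7, 4]… (length divides ord_15(7)).
Cycle type of π: 4×3 + 1×3; total 6 cycles.
6 cycles on 15: each ℓ→(−1)^(ℓ−1), product (−1)^9 = -1.
Check: (7/15) = -1 by Zolotarev.

-1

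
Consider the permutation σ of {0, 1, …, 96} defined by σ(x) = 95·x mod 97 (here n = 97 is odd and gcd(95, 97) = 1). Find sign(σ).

Orbit of 32 under x↦95x: [32, 33, 31, 35, 27, 43, 11]… (length divides ord_97(95)).
π_95 has 3 disjoint cycles with lengths [48, 48, 1] on {0,…,96}.
n − c = 97 − 3 = 94; sign = (−1)^94 = +1.
Check: (95/97) = +1 by Zolotarev.

+1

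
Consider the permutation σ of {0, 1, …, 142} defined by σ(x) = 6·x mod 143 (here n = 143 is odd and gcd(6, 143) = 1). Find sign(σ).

Orbit of 114 under x↦6x: [114, 112, 100, 28, 25, 7, 42]… (length divides ord_143(6)).
5 cycles of lengths [60, 60, 12, 10, 1].
Σ(ℓ_i−1) = 143−5 = 138; sign = (−1)^138 = +1.
Zolotarev: (6|143) = +1, matching the cycle-count sign.

+1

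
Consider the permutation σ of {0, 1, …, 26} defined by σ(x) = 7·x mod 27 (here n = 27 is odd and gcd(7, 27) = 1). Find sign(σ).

Start at x=4: 4 → 1 → 7 → 22 → 19 → 25 → 13 → … (one orbit).
The orbit structure of x ↦ 7x mod 27: 7 orbits of sizes [9, 9, 3, 3, 1, 1, 1].
With 7 cycles on 27 points, sign = (−1)^{27−7} = +1.

+1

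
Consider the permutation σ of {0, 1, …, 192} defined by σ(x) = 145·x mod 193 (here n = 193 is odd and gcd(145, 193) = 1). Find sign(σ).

+1

Start at x=150: 150 → 134 → 130 → 129 → 177 → 189 → 192 → … (one orbit).
Cycle lengths of π_145 on ℤ/193ℤ: [48, 48, 48, 48, 1]; 5 cycles in total.
n − c = 193 − 5 = 188; sign = (−1)^188 = +1.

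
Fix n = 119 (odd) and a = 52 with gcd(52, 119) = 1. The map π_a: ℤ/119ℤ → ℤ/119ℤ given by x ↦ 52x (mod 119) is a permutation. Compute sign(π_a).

-1

Trace 52: π^k(52) = [52, 86, 69, 18, 103, 1] for k=0..5.
The orbit structure of x ↦ 52x mod 119: 34 orbits of sizes [6, 6, 6, 6, 6, 6, 6, 6, 6, 6, 6, 6, 6, 6, 6, 6, 6, 1, 1, 1, 1, 1, 1, 1, 1, 1, 1, 1, 1, 1, 1, 1, 1, 1].
n − c = 119 − 34 = 85; sign = (−1)^85 = -1.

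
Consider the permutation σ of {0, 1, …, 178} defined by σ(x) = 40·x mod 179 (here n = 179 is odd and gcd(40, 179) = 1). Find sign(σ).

-1

Trace 47: π^k(47) = [47, 90, 20, 84, 138, 150, 93] for k=0..6.
Cycle type of π: 178 + 1; total 2 cycles.
2 cycles on 179: each ℓ→(−1)^(ℓ−1), product (−1)^177 = -1.
Check: (40/179) = -1 by Zolotarev.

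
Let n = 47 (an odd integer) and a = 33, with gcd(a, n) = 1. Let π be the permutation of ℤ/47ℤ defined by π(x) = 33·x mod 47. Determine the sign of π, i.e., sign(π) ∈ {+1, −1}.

-1

Orbit of 31 under x↦33x: [31, 36, 13, 6, 10, 1, 33]… (length divides ord_47(33)).
2 cycles of lengths [46, 1].
With 2 cycles on 47 points, sign = (−1)^{47−2} = -1.
Zolotarev: (33|47) = -1, matching the cycle-count sign.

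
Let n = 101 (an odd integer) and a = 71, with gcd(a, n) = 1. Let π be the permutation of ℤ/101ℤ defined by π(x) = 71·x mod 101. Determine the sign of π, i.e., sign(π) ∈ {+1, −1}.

Orbit of 79 under x↦71x: [79, 54, 97, 19, 36, 31, 80]… (length divides ord_101(71)).
Cycle lengths of π_71 on ℤ/101ℤ: [25, 25, 25, 25, 1]; 5 cycles in total.
n − c = 101 − 5 = 96; sign = (−1)^96 = +1.

+1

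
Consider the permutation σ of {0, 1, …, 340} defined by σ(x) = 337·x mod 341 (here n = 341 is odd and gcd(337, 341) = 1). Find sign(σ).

Start at x=340: 340 → 4 → 325 → 64 → 85 → 1 → 337 → … (one orbit).
Decompose π into cycles: lengths [10, 10, 10, 10, 10, 10, 10, 10, 10, 10, 10, 10, 10, 10, 10, 10, 10, 10, 10, 10, 10, 10, 10, 10, 10, 10, 10, 10, 10, 10, 10, 10, 10, 10, 1] (35 cycles, including the fixed point 0).
With 35 cycles on 341 points, sign = (−1)^{341−35} = +1.
The Jacobi symbol (337|341) = +1 (Zolotarev) agrees.

+1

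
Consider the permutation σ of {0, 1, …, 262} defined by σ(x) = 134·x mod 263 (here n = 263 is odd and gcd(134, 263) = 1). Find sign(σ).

Start at x=32: 32 → 80 → 200 → 237 → 198 → 232 → 54 → … (one orbit).
Cycle type of π: 262 + 1; total 2 cycles.
n − c = 263 − 2 = 261; sign = (−1)^261 = -1.

-1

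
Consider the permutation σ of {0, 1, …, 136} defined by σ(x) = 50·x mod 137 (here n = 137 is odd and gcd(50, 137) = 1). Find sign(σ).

+1

Start at x=1: 1 → 50 → 34 → 56 → 60 → 123 → 122 → … (one orbit).
Decompose π into cycles: lengths [17, 17, 17, 17, 17, 17, 17, 17, 1] (9 cycles, including the fixed point 0).
sign(π) = (−1)^{n − #cycles} = (−1)^{137−9} = (−1)^128 = +1.
Via Zolotarev, sign(π_{50}) = (50|137) = +1.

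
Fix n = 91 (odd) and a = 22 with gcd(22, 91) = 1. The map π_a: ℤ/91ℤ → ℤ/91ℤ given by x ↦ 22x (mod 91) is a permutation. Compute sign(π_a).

+1

Trace 22: π^k(22) = [22, 29, 1] for k=0..2.
Cycle type of π: 3×28 + 1×7; total 35 cycles.
91 − 35 = 56 transpositions; sign(π) = (−1)^56 = +1.
Zolotarev: (22|91) = +1, matching the cycle-count sign.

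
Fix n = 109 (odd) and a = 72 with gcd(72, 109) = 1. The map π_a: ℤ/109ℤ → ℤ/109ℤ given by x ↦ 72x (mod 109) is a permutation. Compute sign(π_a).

-1

Orbit of 83 under x↦72x: [83, 90, 49, 40, 46, 42, 81]… (length divides ord_109(72)).
Cycle lengths of π_72 on ℤ/109ℤ: [108, 1]; 2 cycles in total.
With 2 cycles on 109 points, sign = (−1)^{109−2} = -1.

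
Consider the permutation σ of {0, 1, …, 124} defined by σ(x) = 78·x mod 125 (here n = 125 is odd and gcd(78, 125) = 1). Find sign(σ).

-1

Trace 37: π^k(37) = [37, 11, 108, 49, 72, 116, 48] for k=0..6.
π_78 has 4 disjoint cycles with lengths [100, 20, 4, 1] on {0,…,124}.
4 cycles on 125: each ℓ→(−1)^(ℓ−1), product (−1)^121 = -1.
Check: (78/125) = -1 by Zolotarev.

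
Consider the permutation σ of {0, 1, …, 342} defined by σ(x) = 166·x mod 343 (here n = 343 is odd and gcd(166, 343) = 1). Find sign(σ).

-1

Start at x=226: 226 → 129 → 148 → 215 → 18 → 244 → 30 → … (one orbit).
Cycle lengths of π_166 on ℤ/343ℤ: [42, 42, 42, 42, 42, 42, 42, 6, 6, 6, 6, 6, 6, 6, 6, 1]; 16 cycles in total.
n − c = 343 − 16 = 327; sign = (−1)^327 = -1.
Zolotarev: (166|343) = -1, matching the cycle-count sign.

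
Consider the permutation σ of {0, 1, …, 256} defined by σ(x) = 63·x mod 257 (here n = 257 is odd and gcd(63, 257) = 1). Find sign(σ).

Orbit of 197 under x↦63x: [197, 75, 99, 69, 235, 156, 62]… (length divides ord_257(63)).
π_63 has 2 disjoint cycles with lengths [256, 1] on {0,…,256}.
257 − 2 = 255 transpositions; sign(π) = (−1)^255 = -1.
Zolotarev: (63|257) = -1, matching the cycle-count sign.

-1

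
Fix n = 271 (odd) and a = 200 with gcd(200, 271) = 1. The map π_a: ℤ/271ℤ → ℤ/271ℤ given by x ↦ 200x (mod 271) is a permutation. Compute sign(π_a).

+1

Start at x=220: 220 → 98 → 88 → 256 → 252 → 265 → 155 → … (one orbit).
Cycle type of π: 135×2 + 1; total 3 cycles.
n − c = 271 − 3 = 268; sign = (−1)^268 = +1.
Zolotarev: (200|271) = +1, matching the cycle-count sign.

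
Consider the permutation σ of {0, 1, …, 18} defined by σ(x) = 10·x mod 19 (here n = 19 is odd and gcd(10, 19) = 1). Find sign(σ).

Orbit of 6 under x↦10x: [6, 3, 11, 15, 17, 18, 9]… (length divides ord_19(10)).
π_10 has 2 disjoint cycles with lengths [18, 1] on {0,…,18}.
19 − 2 = 17 transpositions; sign(π) = (−1)^17 = -1.
The Jacobi symbol (10|19) = -1 (Zolotarev) agrees.

-1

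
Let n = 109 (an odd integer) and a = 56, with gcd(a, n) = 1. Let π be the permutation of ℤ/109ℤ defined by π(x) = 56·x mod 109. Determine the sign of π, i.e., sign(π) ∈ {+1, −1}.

Trace 92: π^k(92) = [92, 29, 98, 38, 57, 31, 101] for k=0..6.
Cycle lengths of π_56 on ℤ/109ℤ: [108, 1]; 2 cycles in total.
109 − 2 = 107 transpositions; sign(π) = (−1)^107 = -1.

-1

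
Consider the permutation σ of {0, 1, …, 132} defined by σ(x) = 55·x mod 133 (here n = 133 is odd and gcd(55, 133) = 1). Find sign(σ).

Orbit of 36 under x↦55x: [36, 118, 106, 111, 120, 83, 43]… (length divides ord_133(55)).
12 cycles of lengths [18, 18, 18, 18, 18, 18, 9, 9, 2, 2, 2, 1].
133 − 12 = 121 transpositions; sign(π) = (−1)^121 = -1.

-1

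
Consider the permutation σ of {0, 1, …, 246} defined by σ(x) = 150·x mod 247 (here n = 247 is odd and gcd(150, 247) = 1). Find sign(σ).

Trace 83: π^k(83) = [83, 100, 180, 77, 188, 42, 125] for k=0..6.
Cycle type of π: 36×6 + 12 + 9×2 + 1; total 10 cycles.
10 cycles on 247: each ℓ→(−1)^(ℓ−1), product (−1)^237 = -1.

-1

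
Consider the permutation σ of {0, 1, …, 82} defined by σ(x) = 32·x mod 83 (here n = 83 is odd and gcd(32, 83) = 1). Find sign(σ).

Start at x=53: 53 → 36 → 73 → 12 → 52 → 4 → 45 → … (one orbit).
Decompose π into cycles: lengths [82, 1] (2 cycles, including the fixed point 0).
Σ(ℓ_i−1) = 83−2 = 81; sign = (−1)^81 = -1.
Check: (32/83) = -1 by Zolotarev.

-1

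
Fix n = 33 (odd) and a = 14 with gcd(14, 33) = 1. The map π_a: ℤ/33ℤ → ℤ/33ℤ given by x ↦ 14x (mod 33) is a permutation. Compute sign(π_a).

Trace 20: π^k(20) = [20, 16, 26, 1, 14, 31, 5] for k=0..6.
Decompose π into cycles: lengths [10, 10, 5, 5, 2, 1] (6 cycles, including the fixed point 0).
Σ(ℓ_i−1) = 33−6 = 27; sign = (−1)^27 = -1.

-1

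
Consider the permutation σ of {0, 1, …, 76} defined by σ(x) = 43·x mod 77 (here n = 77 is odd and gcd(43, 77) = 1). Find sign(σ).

-1

Start at x=43: 43 → 1 → 43 (one orbit).
Cycle lengths of π_43 on ℤ/77ℤ: [2, 2, 2, 2, 2, 2, 2, 2, 2, 2, 2, 2, 2, 2, 2, 2, 2, 2, 2, 2, 2, 2, 2, 2, 2, 2, 2, 2, 2, 2, 2, 2, 2, 2, 2, 1, 1, 1, 1, 1, 1, 1]; 42 cycles in total.
42 cycles on 77: each ℓ→(−1)^(ℓ−1), product (−1)^35 = -1.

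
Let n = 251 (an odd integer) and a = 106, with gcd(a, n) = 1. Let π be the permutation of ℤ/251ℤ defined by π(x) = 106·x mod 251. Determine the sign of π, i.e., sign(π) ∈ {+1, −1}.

Start at x=154: 154 → 9 → 201 → 222 → 189 → 205 → 144 → … (one orbit).
Cycle lengths of π_106 on ℤ/251ℤ: [125, 125, 1]; 3 cycles in total.
With 3 cycles on 251 points, sign = (−1)^{251−3} = +1.

+1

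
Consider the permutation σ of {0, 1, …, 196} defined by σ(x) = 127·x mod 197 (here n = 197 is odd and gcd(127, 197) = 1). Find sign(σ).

Start at x=43: 43 → 142 → 107 → 193 → 83 → 100 → 92 → … (one orbit).
Cycle type of π: 98×2 + 1; total 3 cycles.
197 − 3 = 194 transpositions; sign(π) = (−1)^194 = +1.

+1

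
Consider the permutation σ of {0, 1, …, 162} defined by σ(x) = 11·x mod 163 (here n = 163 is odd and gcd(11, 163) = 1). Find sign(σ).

Start at x=133: 133 → 159 → 119 → 5 → 55 → 116 → 135 → … (one orbit).
Cycle type of π: 162 + 1; total 2 cycles.
Σ(ℓ_i−1) = 163−2 = 161; sign = (−1)^161 = -1.
Check: (11/163) = -1 by Zolotarev.

-1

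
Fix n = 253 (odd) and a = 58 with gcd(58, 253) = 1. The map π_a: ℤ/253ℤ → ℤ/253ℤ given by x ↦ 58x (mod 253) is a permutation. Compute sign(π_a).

+1

Orbit of 26 under x↦58x: [26, 243, 179, 9, 16, 169, 188]… (length divides ord_253(58)).
9 cycles of lengths [55, 55, 55, 55, 11, 11, 5, 5, 1].
253 − 9 = 244 transpositions; sign(π) = (−1)^244 = +1.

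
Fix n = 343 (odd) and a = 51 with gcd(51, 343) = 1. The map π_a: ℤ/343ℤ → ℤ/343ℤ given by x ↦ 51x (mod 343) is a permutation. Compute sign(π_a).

+1

Trace 239: π^k(239) = [239, 184, 123, 99, 247, 249, 8] for k=0..6.
Decompose π into cycles: lengths [147, 147, 21, 21, 3, 3, 1] (7 cycles, including the fixed point 0).
Σ(ℓ_i−1) = 343−7 = 336; sign = (−1)^336 = +1.
Zolotarev: (51|343) = +1, matching the cycle-count sign.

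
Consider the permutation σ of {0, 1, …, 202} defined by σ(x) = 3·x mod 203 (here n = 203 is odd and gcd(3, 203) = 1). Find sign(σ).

Orbit of 164 under x↦3x: [164, 86, 55, 165, 89, 64, 192]… (length divides ord_203(3)).
Decompose π into cycles: lengths [84, 84, 28, 6, 1] (5 cycles, including the fixed point 0).
sign(π) = (−1)^{n − #cycles} = (−1)^{203−5} = (−1)^198 = +1.

+1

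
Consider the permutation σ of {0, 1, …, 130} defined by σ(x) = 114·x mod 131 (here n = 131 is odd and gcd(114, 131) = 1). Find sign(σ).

Start at x=63: 63 → 108 → 129 → 34 → 77 → 1 → 114 → … (one orbit).
Cycle lengths of π_114 on ℤ/131ℤ: [65, 65, 1]; 3 cycles in total.
n − c = 131 − 3 = 128; sign = (−1)^128 = +1.

+1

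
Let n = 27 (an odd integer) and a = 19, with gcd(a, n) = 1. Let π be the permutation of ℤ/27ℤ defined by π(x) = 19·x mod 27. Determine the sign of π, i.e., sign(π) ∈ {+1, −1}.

Orbit of 10 under x↦19x: [10, 1, 19]… (length divides ord_27(19)).
Decompose π into cycles: lengths [3, 3, 3, 3, 3, 3, 1, 1, 1, 1, 1, 1, 1, 1, 1] (15 cycles, including the fixed point 0).
sign(π) = (−1)^{n − #cycles} = (−1)^{27−15} = (−1)^12 = +1.
Via Zolotarev, sign(π_{19}) = (19|27) = +1.

+1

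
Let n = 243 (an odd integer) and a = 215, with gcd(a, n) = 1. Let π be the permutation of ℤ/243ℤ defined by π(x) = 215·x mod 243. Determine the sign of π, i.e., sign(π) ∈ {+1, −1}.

Start at x=188: 188 → 82 → 134 → 136 → 80 → 190 → 26 → … (one orbit).
32 cycles of lengths [18, 18, 18, 18, 18, 18, 18, 18, 18, 6, 6, 6, 6, 6, 6, 6, 6, 6, 2, 2, 2, 2, 2, 2, 2, 2, 2, 2, 2, 2, 2, 1].
n − c = 243 − 32 = 211; sign = (−1)^211 = -1.
Via Zolotarev, sign(π_{215}) = (215|243) = -1.

-1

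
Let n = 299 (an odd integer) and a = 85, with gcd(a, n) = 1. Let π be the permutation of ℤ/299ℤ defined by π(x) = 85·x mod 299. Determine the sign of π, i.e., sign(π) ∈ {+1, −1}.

Start at x=16: 16 → 164 → 186 → 262 → 144 → 280 → 179 → … (one orbit).
π_85 has 6 disjoint cycles with lengths [132, 132, 12, 11, 11, 1] on {0,…,298}.
n − c = 299 − 6 = 293; sign = (−1)^293 = -1.

-1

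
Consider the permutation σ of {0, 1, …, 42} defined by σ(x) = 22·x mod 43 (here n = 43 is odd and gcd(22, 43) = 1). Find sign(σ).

-1

Orbit of 32 under x↦22x: [32, 16, 8, 4, 2, 1, 22]… (length divides ord_43(22)).
Decompose π into cycles: lengths [14, 14, 14, 1] (4 cycles, including the fixed point 0).
n − c = 43 − 4 = 39; sign = (−1)^39 = -1.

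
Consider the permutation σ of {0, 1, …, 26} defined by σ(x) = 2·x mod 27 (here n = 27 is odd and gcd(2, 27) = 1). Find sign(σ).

-1

Trace 14: π^k(14) = [14, 1, 2, 4, 8, 16, 5] for k=0..6.
Cycle lengths of π_2 on ℤ/27ℤ: [18, 6, 2, 1]; 4 cycles in total.
n − c = 27 − 4 = 23; sign = (−1)^23 = -1.
Zolotarev: (2|27) = -1, matching the cycle-count sign.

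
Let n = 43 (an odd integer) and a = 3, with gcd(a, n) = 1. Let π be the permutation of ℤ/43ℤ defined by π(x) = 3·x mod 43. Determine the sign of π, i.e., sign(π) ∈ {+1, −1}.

Orbit of 7 under x↦3x: [7, 21, 20, 17, 8, 24, 29]… (length divides ord_43(3)).
Decompose π into cycles: lengths [42, 1] (2 cycles, including the fixed point 0).
n − c = 43 − 2 = 41; sign = (−1)^41 = -1.
Zolotarev: (3|43) = -1, matching the cycle-count sign.

-1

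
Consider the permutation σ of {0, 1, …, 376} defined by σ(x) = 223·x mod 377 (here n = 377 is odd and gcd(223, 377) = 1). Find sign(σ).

-1

Start at x=81: 81 → 344 → 181 → 24 → 74 → 291 → 49 → … (one orbit).
π_223 has 10 disjoint cycles with lengths [84, 84, 84, 84, 12, 7, 7, 7, 7, 1] on {0,…,376}.
With 10 cycles on 377 points, sign = (−1)^{377−10} = -1.
Zolotarev: (223|377) = -1, matching the cycle-count sign.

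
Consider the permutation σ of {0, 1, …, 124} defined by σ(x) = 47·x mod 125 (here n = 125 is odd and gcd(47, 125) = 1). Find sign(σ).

-1

Start at x=54: 54 → 38 → 36 → 67 → 24 → 3 → 16 → … (one orbit).
π_47 has 4 disjoint cycles with lengths [100, 20, 4, 1] on {0,…,124}.
Σ(ℓ_i−1) = 125−4 = 121; sign = (−1)^121 = -1.
Zolotarev: (47|125) = -1, matching the cycle-count sign.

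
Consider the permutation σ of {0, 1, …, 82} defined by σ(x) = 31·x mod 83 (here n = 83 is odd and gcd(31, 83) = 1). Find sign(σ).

Orbit of 51 under x↦31x: [51, 4, 41, 26, 59, 3, 10]… (length divides ord_83(31)).
π_31 has 3 disjoint cycles with lengths [41, 41, 1] on {0,…,82}.
With 3 cycles on 83 points, sign = (−1)^{83−3} = +1.
Check: (31/83) = +1 by Zolotarev.

+1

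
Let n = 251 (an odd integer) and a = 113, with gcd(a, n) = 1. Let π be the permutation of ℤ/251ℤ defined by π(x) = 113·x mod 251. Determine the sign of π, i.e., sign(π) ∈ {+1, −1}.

Orbit of 149 under x↦113x: [149, 20, 1, 113, 219]… (length divides ord_251(113)).
Cycle type of π: 5×50 + 1; total 51 cycles.
Σ(ℓ_i−1) = 251−51 = 200; sign = (−1)^200 = +1.
Check: (113/251) = +1 by Zolotarev.

+1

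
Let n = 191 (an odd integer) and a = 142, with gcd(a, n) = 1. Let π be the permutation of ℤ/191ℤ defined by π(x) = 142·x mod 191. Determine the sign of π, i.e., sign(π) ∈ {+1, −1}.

Start at x=184: 184 → 152 → 1 → 142 → 109 → 7 → 39 → … (one orbit).
Decompose π into cycles: lengths [10, 10, 10, 10, 10, 10, 10, 10, 10, 10, 10, 10, 10, 10, 10, 10, 10, 10, 10, 1] (20 cycles, including the fixed point 0).
Σ(ℓ_i−1) = 191−20 = 171; sign = (−1)^171 = -1.
Via Zolotarev, sign(π_{142}) = (142|191) = -1.

-1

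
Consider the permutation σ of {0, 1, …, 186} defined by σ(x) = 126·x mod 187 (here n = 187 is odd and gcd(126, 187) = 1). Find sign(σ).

-1

Start at x=135: 135 → 180 → 53 → 133 → 115 → 91 → 59 → … (one orbit).
Decompose π into cycles: lengths [80, 80, 16, 5, 5, 1] (6 cycles, including the fixed point 0).
sign(π) = (−1)^{n − #cycles} = (−1)^{187−6} = (−1)^181 = -1.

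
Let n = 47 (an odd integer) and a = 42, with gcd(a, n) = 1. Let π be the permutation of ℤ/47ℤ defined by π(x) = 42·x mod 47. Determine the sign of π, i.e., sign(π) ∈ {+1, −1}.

Orbit of 21 under x↦42x: [21, 36, 8, 7, 12, 34, 18]… (length divides ord_47(42)).
π_42 has 3 disjoint cycles with lengths [23, 23, 1] on {0,…,46}.
With 3 cycles on 47 points, sign = (−1)^{47−3} = +1.

+1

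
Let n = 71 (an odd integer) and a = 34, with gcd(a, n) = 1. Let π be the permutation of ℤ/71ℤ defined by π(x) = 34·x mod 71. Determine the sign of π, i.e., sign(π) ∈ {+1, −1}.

Start at x=48: 48 → 70 → 37 → 51 → 30 → 26 → 32 → … (one orbit).
Cycle lengths of π_34 on ℤ/71ℤ: [14, 14, 14, 14, 14, 1]; 6 cycles in total.
71 − 6 = 65 transpositions; sign(π) = (−1)^65 = -1.

-1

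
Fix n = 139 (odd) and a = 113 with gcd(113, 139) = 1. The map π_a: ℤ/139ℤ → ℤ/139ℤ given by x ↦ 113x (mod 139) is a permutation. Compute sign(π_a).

+1

Orbit of 112 under x↦113x: [112, 7, 96, 6, 122, 25, 45]… (length divides ord_139(113)).
π_113 has 3 disjoint cycles with lengths [69, 69, 1] on {0,…,138}.
sign(π) = (−1)^{n − #cycles} = (−1)^{139−3} = (−1)^136 = +1.
(113|139)_J = +1 (Zolotarev's lemma cross-check).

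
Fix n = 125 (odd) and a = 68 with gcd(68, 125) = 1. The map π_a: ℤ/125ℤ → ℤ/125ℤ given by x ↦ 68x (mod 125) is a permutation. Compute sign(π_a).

Orbit of 68 under x↦68x: [68, 124, 57, 1]… (length divides ord_125(68)).
Cycle lengths of π_68 on ℤ/125ℤ: [4, 4, 4, 4, 4, 4, 4, 4, 4, 4, 4, 4, 4, 4, 4, 4, 4, 4, 4, 4, 4, 4, 4, 4, 4, 4, 4, 4, 4, 4, 4, 1]; 32 cycles in total.
125 − 32 = 93 transpositions; sign(π) = (−1)^93 = -1.
Zolotarev: (68|125) = -1, matching the cycle-count sign.

-1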